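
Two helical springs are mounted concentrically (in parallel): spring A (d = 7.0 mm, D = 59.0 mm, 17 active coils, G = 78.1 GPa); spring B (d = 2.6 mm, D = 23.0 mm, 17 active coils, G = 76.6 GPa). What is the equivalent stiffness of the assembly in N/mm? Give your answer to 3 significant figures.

k_A = Gd⁴/(8D³N_a) = (78.1×10³)(7.0⁴)/(8·59.0³·17) = 6.7135 N/mm
k_B = Gd⁴/(8D³N_a) = (76.6×10³)(2.6⁴)/(8·23.0³·17) = 2.1154 N/mm
Parallel: k_eq = 6.7135 + 2.1154 = 8.8289 N/mm

8.83 N/mm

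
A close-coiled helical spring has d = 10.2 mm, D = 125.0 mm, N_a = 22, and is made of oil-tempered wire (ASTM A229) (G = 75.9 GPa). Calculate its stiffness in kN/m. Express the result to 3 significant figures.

2.39 kN/m

k = Gd⁴/(8D³N_a) = (75.9×10³ × 10.2⁴) / (8 × 125.0³ × 22)
  = 8.21566e+08 / 3.4375e+08 = 2.39 N/mm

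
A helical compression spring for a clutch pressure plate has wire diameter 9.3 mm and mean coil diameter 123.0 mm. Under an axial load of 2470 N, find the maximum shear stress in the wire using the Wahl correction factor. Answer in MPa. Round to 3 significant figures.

Spring index C = D/d = 123.0/9.3 = 13.2258
K_W = (4C−1)/(4C−4) + 0.615/C = 51.903/48.903 + 0.0465 = 1.1078
τ₀ = 8FD/(πd³) = 8·2470·123.0/(π·9.3³) = 2.43048e+06/2527 = 961.82 MPa
τ_max = K·τ₀ = 1.1078 × 961.82 = 1065.5 MPa

1070 MPa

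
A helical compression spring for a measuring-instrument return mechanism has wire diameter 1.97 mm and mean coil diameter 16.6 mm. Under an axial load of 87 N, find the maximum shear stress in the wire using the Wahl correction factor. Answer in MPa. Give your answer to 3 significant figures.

Spring index C = D/d = 16.6/1.97 = 8.4264
K_W = (4C−1)/(4C−4) + 0.615/C = 32.706/29.706 + 0.0730 = 1.1740
τ₀ = 8FD/(πd³) = 8·87·16.6/(π·1.97³) = 11553.6/24.019 = 481.03 MPa
τ_max = K·τ₀ = 1.1740 × 481.03 = 564.71 MPa

565 MPa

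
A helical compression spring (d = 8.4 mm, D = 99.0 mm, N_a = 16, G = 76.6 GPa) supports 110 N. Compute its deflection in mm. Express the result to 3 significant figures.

35.8 mm

k = Gd⁴/(8D³N_a) = (76.6×10³)(8.4⁴)/(8·99.0³·16) = 3.0707 N/mm
δ = F/k = 110 / 3.0707 = 35.823 mm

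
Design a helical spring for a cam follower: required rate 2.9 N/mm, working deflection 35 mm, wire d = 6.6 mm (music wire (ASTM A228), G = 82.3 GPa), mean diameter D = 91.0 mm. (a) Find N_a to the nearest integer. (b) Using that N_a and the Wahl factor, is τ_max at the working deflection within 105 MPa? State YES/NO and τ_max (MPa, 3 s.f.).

N_a = Gd⁴/(8D³k) = (82.3×10³)(6.6⁴)/(8·91.0³·2.9) = 8.932 → N_a = 9
Actual rate k = Gd⁴/(8D³·9) = 2.8782 N/mm
Working load F = kδ = 2.8782·35 = 100.74 N
C = 91.0/6.6 = 13.7879; K_W = (4C−1)/(4C−4)+0.615/C = 1.1033
τ_max = K_W·8FD/(πd³) = 1.1033·81.196 = 89.58 MPa
τ_max ≤ 105 MPa → acceptable

(a) 9 coils; (b) YES, τ_max = 89.6 MPa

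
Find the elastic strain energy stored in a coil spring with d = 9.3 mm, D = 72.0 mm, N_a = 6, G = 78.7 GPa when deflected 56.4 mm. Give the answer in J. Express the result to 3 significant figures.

52.3 J

k = Gd⁴/(8D³N_a) = (78.7×10³)(9.3⁴)/(8·72.0³·6) = 32.86 N/mm
U = ½kδ² = 0.5 × 32.86 × 56.4² = 52263 N·mm = 52.263 J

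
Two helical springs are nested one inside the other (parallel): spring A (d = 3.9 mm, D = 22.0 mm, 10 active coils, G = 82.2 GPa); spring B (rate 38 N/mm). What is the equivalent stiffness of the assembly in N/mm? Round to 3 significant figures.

k_A = Gd⁴/(8D³N_a) = (82.2×10³)(3.9⁴)/(8·22.0³·10) = 22.324 N/mm
Parallel: k_eq = 22.324 + 38 = 60.324 N/mm

60.3 N/mm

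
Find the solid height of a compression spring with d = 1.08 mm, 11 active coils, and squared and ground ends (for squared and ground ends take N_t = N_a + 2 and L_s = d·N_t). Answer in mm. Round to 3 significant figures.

14.0 mm

squared and ground ends: N_t = N_a + 2 = 11 + 2 = 13
L_s = d·N_t = 1.08 × 13 = 14.04 mm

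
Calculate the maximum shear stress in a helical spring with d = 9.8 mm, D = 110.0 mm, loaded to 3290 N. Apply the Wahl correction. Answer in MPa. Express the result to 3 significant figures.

1100 MPa

Spring index C = D/d = 110.0/9.8 = 11.2245
K_W = (4C−1)/(4C−4) + 0.615/C = 43.898/40.898 + 0.0548 = 1.1281
τ₀ = 8FD/(πd³) = 8·3290·110.0/(π·9.8³) = 2.8952e+06/2956.8 = 979.15 MPa
τ_max = K·τ₀ = 1.1281 × 979.15 = 1104.6 MPa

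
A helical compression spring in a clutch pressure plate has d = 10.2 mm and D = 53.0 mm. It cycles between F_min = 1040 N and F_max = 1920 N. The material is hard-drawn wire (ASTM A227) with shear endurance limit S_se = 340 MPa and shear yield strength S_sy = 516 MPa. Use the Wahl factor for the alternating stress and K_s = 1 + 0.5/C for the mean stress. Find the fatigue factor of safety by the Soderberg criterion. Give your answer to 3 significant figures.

C = D/d = 53.0/10.2 = 5.1961; K_W = (4C−1)/(4C−4)+0.615/C = 1.2971; K_s = 1+0.5/C = 1.0962
F_a = (F_max−F_min)/2 = 440 N; F_m = (F_max+F_min)/2 = 1480 N
τ_a = K_W·8F_aD/(πd³) = 1.2971 × 55.959 = 72.584 MPa
τ_m = K_s·8F_mD/(πd³) = 1.0962 × 188.22 = 206.34 MPa
Soderberg: 1/n_f = τ_a/S_se + τ_m/S_sy = 72.584/340 + 206.34/516 = 0.21348 + 0.39988 = 0.61336
n_f = 1/0.61336 = 1.63

1.63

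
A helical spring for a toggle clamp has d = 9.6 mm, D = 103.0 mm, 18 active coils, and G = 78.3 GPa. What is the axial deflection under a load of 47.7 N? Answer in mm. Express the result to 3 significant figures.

11.3 mm

k = Gd⁴/(8D³N_a) = (78.3×10³)(9.6⁴)/(8·103.0³·18) = 4.2264 N/mm
δ = F/k = 47.7 / 4.2264 = 11.286 mm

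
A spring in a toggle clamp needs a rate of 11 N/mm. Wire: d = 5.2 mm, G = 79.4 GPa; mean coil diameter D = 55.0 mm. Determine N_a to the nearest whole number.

N_a = Gd⁴/(8D³k) = (79.4×10³ × 5.2⁴)/(8 × 55.0³ × 11)
    = 5.80542e+07 / 1.4641e+07 = 3.965 → 4 coils

4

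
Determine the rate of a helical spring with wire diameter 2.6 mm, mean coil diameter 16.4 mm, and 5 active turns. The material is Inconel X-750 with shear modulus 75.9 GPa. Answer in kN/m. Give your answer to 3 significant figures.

k = Gd⁴/(8D³N_a) = (75.9×10³ × 2.6⁴) / (8 × 16.4³ × 5)
  = 3.46845e+06 / 176438 = 19.658 N/mm

19.7 kN/m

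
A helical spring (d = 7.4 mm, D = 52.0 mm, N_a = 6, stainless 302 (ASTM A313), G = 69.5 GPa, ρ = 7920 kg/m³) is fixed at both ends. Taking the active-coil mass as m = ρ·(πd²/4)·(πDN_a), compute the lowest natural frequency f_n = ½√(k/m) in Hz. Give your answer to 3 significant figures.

152 Hz

k = Gd⁴/(8D³N_a) = (69.5×10³)(7.4⁴)/(8·52.0³·6) = 30.879 N/mm = 30879 N/m
Wire length L = πDN_a = π·52.0·6 = 980.18 mm
m = ρ·(πd²/4)·L = 7920 × 43.008×10⁻⁶ m² × 0.98018 m = 0.33387 kg
f_n = ½√(k/m) = 0.5·√(30879/0.33387) = 0.5·√(92486) = 152.06 Hz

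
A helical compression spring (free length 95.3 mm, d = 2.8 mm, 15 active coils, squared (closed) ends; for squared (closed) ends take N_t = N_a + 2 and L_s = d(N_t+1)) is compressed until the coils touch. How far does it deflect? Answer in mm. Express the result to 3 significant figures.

44.9 mm

N_t = 17; L_s = 2.8·18 = 50.4 mm
δ_solid = L₀ − L_s = 95.3 − 50.4 = 44.9 mm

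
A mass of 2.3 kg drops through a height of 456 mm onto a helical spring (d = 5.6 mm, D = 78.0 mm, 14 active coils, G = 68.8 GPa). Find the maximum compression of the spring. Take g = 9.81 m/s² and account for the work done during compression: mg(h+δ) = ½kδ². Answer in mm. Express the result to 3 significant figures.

k = Gd⁴/(8D³N_a) = (68.8×10³)(5.6⁴)/(8·78.0³·14) = 1.273 N/mm
W = mg = 2.3 × 9.81 = 22.563 N
½kδ² − Wδ − Wh = 0 → δ = (W + √(W² + 2kWh))/k
δ = (22.563 + √(509.09 + 26195.7))/1.273 = (22.563 + 163.42)/1.273 = 146.09 mm

146 mm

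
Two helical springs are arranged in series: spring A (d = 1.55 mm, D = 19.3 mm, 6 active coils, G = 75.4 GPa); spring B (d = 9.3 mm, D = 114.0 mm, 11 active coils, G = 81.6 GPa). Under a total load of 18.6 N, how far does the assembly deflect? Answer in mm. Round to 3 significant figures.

18.7 mm

k_A = Gd⁴/(8D³N_a) = (75.4×10³)(1.55⁴)/(8·19.3³·6) = 1.2612 N/mm
k_B = Gd⁴/(8D³N_a) = (81.6×10³)(9.3⁴)/(8·114.0³·11) = 4.6819 N/mm
Series: 1/k_eq = 1/1.2612 + 1/4.6819 = 1.0065; k_eq = 0.99356 N/mm
δ = F/k_eq = 18.6/0.99356 = 18.721 mm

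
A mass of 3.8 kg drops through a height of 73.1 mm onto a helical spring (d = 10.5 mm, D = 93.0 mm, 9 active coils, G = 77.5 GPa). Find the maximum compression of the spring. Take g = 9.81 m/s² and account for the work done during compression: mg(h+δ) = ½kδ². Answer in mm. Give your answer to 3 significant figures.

20.7 mm

k = Gd⁴/(8D³N_a) = (77.5×10³)(10.5⁴)/(8·93.0³·9) = 16.266 N/mm
W = mg = 3.8 × 9.81 = 37.278 N
½kδ² − Wδ − Wh = 0 → δ = (W + √(W² + 2kWh))/k
δ = (37.278 + √(1389.6 + 88649.8))/16.266 = (37.278 + 300.07)/16.266 = 20.739 mm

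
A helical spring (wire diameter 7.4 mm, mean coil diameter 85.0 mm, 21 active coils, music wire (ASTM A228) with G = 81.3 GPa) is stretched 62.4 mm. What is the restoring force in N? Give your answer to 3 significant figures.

147 N

k = Gd⁴/(8D³N_a) = (81.3×10³)(7.4⁴)/(8·85.0³·21) = 2.3629 N/mm
F = k·δ = 2.3629 × 62.4 = 147.45 N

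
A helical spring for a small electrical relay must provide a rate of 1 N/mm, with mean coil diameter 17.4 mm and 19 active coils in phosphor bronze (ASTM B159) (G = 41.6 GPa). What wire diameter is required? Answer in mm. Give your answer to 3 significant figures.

d = (8D³N_a·k / G)^(1/4) = (8·17.4³·19·1 / (41.6×10³))^0.25
  = (19.249)^0.25 = 2.0946 mm

2.09 mm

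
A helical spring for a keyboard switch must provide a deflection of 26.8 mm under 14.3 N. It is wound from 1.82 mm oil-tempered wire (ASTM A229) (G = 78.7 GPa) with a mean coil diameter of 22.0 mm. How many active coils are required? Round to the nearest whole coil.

19

Required rate k = F/δ = 14.3/26.8 = 0.53358 N/mm
N_a = Gd⁴/(8D³k) = (78.7×10³ × 1.82⁴)/(8 × 22.0³ × 0.53358)
    = 863496 / 45452.7 = 19 → 19 coils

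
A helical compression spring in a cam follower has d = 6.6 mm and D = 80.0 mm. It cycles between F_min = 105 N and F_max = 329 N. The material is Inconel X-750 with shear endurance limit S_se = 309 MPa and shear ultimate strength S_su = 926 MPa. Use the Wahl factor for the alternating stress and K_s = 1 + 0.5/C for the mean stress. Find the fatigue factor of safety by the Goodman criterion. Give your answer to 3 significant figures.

C = D/d = 80.0/6.6 = 12.1212; K_W = (4C−1)/(4C−4)+0.615/C = 1.1182; K_s = 1+0.5/C = 1.0413
F_a = (F_max−F_min)/2 = 112 N; F_m = (F_max+F_min)/2 = 217 N
τ_a = K_W·8F_aD/(πd³) = 1.1182 × 79.363 = 88.741 MPa
τ_m = K_s·8F_mD/(πd³) = 1.0413 × 153.77 = 160.11 MPa
Goodman: 1/n_f = τ_a/S_se + τ_m/S_su = 88.741/309 + 160.11/926 = 0.28719 + 0.17290 = 0.46009
n_f = 1/0.46009 = 2.173

2.17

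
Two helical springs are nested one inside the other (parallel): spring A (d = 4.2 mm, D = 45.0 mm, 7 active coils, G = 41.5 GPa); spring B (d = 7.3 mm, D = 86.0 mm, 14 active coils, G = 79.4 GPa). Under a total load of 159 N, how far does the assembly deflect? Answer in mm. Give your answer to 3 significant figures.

k_A = Gd⁴/(8D³N_a) = (41.5×10³)(4.2⁴)/(8·45.0³·7) = 2.5306 N/mm
k_B = Gd⁴/(8D³N_a) = (79.4×10³)(7.3⁴)/(8·86.0³·14) = 3.1652 N/mm
Parallel: k_eq = 2.5306 + 3.1652 = 5.6958 N/mm
δ = F/k_eq = 159/5.6958 = 27.916 mm

27.9 mm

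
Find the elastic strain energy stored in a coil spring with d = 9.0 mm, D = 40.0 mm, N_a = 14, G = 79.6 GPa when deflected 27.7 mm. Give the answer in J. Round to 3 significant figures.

28.0 J

k = Gd⁴/(8D³N_a) = (79.6×10³)(9.0⁴)/(8·40.0³·14) = 72.859 N/mm
U = ½kδ² = 0.5 × 72.859 × 27.7² = 27952 N·mm = 27.952 J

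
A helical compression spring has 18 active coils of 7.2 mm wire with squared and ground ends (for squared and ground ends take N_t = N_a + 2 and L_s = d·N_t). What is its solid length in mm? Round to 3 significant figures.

squared and ground ends: N_t = N_a + 2 = 18 + 2 = 20
L_s = d·N_t = 7.2 × 20 = 144 mm

144 mm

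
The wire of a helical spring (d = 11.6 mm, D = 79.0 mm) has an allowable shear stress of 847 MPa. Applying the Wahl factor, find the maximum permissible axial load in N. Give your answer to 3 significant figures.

C = D/d = 79.0/11.6 = 6.8103
K_W = (4C−1)/(4C−4) + 0.615/C = 26.241/23.241 + 0.0903 = 1.2194
τ_max = K·8FD/(πd³) → F_max = τ_allow·πd³/(8DK)
F_max = 847·π·11.6³/(8·79.0·1.2194) = 4.1534e+06/770.65 = 5389.5 N

5390 N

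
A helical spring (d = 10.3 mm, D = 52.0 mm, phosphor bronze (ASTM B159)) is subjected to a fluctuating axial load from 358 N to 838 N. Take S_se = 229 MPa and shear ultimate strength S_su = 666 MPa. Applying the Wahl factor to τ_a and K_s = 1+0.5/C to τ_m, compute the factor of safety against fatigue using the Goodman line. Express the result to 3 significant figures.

C = D/d = 52.0/10.3 = 5.0485; K_W = (4C−1)/(4C−4)+0.615/C = 1.3071; K_s = 1+0.5/C = 1.0990
F_a = (F_max−F_min)/2 = 240 N; F_m = (F_max+F_min)/2 = 598 N
τ_a = K_W·8F_aD/(πd³) = 1.3071 × 29.083 = 38.014 MPa
τ_m = K_s·8F_mD/(πd³) = 1.0990 × 72.466 = 79.643 MPa
Goodman: 1/n_f = τ_a/S_se + τ_m/S_su = 38.014/229 + 79.643/666 = 0.16600 + 0.11958 = 0.28558
n_f = 1/0.28558 = 3.502

3.50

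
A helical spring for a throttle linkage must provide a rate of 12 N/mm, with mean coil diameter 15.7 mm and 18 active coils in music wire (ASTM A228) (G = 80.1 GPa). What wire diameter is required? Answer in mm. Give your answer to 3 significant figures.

3.02 mm

d = (8D³N_a·k / G)^(1/4) = (8·15.7³·18·12 / (80.1×10³))^0.25
  = (83.485)^0.25 = 3.0228 mm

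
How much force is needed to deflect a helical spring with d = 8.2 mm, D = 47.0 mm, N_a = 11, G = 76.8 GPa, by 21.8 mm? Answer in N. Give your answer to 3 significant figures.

k = Gd⁴/(8D³N_a) = (76.8×10³)(8.2⁴)/(8·47.0³·11) = 38.005 N/mm
F = k·δ = 38.005 × 21.8 = 828.51 N

829 N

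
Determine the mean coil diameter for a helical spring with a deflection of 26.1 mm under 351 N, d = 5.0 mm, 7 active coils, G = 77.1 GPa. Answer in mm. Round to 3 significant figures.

40.0 mm

Required rate k = F/δ = 351/26.1 = 13.448 N/mm
D = (Gd⁴/(8N_a·k))^(1/3) = (77.1×10³·5.0⁴/(8·7·13.448))^(1/3)
  = (63985.2)^(1/3) = 39.9969 mm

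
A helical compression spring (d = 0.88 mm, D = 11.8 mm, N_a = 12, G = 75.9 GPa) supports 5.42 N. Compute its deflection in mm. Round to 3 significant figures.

18.8 mm

k = Gd⁴/(8D³N_a) = (75.9×10³)(0.88⁴)/(8·11.8³·12) = 0.28857 N/mm
δ = F/k = 5.42 / 0.28857 = 18.782 mm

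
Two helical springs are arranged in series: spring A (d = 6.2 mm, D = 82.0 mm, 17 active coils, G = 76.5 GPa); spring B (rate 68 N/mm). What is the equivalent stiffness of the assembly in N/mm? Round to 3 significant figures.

1.47 N/mm

k_A = Gd⁴/(8D³N_a) = (76.5×10³)(6.2⁴)/(8·82.0³·17) = 1.5075 N/mm
Series: 1/k_eq = 1/1.5075 + 1/68 = 0.67807; k_eq = 1.4748 N/mm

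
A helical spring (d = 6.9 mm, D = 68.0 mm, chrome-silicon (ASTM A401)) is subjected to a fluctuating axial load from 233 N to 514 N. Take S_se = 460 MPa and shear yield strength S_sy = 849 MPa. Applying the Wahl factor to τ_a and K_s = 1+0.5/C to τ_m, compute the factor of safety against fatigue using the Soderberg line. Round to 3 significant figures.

C = D/d = 68.0/6.9 = 9.8551; K_W = (4C−1)/(4C−4)+0.615/C = 1.1471; K_s = 1+0.5/C = 1.0507
F_a = (F_max−F_min)/2 = 140.5 N; F_m = (F_max+F_min)/2 = 373.5 N
τ_a = K_W·8F_aD/(πd³) = 1.1471 × 74.059 = 84.953 MPa
τ_m = K_s·8F_mD/(πd³) = 1.0507 × 196.88 = 206.86 MPa
Soderberg: 1/n_f = τ_a/S_se + τ_m/S_sy = 84.953/460 + 206.86/849 = 0.18468 + 0.24366 = 0.42834
n_f = 1/0.42834 = 2.335

2.33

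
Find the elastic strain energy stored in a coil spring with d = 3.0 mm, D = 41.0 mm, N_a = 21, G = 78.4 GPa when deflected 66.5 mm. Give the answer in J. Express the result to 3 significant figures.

1.21 J

k = Gd⁴/(8D³N_a) = (78.4×10³)(3.0⁴)/(8·41.0³·21) = 0.54845 N/mm
U = ½kδ² = 0.5 × 0.54845 × 66.5² = 1212.7 N·mm = 1.2127 J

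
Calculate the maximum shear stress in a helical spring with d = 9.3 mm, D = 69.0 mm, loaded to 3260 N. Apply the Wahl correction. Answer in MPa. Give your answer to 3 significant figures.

854 MPa

Spring index C = D/d = 69.0/9.3 = 7.4194
K_W = (4C−1)/(4C−4) + 0.615/C = 28.677/25.677 + 0.0829 = 1.1997
τ₀ = 8FD/(πd³) = 8·3260·69.0/(π·9.3³) = 1.79952e+06/2527 = 712.13 MPa
τ_max = K·τ₀ = 1.1997 × 712.13 = 854.36 MPa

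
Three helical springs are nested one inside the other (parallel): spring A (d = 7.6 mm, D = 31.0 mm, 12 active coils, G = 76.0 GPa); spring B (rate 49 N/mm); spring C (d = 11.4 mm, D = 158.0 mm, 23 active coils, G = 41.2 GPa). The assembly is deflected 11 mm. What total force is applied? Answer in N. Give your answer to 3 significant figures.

1520 N

k_A = Gd⁴/(8D³N_a) = (76.0×10³)(7.6⁴)/(8·31.0³·12) = 88.657 N/mm
k_C = Gd⁴/(8D³N_a) = (41.2×10³)(11.4⁴)/(8·158.0³·23) = 0.9588 N/mm
Parallel: k_eq = 88.657 + 49 + 0.9588 = 138.62 N/mm
F = k_eq·δ = 138.62·11 = 1524.8 N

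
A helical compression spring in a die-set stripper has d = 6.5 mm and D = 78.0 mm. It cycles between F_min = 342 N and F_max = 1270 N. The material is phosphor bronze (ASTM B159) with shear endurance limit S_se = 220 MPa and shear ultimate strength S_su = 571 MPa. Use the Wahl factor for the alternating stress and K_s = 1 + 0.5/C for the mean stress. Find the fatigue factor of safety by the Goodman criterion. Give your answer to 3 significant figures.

C = D/d = 78.0/6.5 = 12.0000; K_W = (4C−1)/(4C−4)+0.615/C = 1.1194; K_s = 1+0.5/C = 1.0417
F_a = (F_max−F_min)/2 = 464 N; F_m = (F_max+F_min)/2 = 806 N
τ_a = K_W·8F_aD/(πd³) = 1.1194 × 335.59 = 375.67 MPa
τ_m = K_s·8F_mD/(πd³) = 1.0417 × 582.95 = 607.24 MPa
Goodman: 1/n_f = τ_a/S_se + τ_m/S_su = 375.67/220 + 607.24/571 = 1.70761 + 1.06346 = 2.7711
n_f = 1/2.7711 = 0.3609

0.361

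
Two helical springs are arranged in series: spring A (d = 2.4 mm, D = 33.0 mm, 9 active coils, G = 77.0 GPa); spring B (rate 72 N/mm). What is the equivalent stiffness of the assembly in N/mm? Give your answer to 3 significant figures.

0.974 N/mm

k_A = Gd⁴/(8D³N_a) = (77.0×10³)(2.4⁴)/(8·33.0³·9) = 0.98733 N/mm
Series: 1/k_eq = 1/0.98733 + 1/72 = 1.0267; k_eq = 0.97397 N/mm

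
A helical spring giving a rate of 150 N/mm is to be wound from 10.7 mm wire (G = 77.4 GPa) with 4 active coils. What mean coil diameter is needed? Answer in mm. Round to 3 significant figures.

D = (Gd⁴/(8N_a·k))^(1/3) = (77.4×10³·10.7⁴/(8·4·150))^(1/3)
  = (211366)^(1/3) = 59.5678 mm

59.6 mm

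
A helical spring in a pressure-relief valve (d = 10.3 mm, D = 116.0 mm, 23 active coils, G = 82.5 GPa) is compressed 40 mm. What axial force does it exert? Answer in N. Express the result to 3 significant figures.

k = Gd⁴/(8D³N_a) = (82.5×10³)(10.3⁴)/(8·116.0³·23) = 3.233 N/mm
F = k·δ = 3.233 × 40 = 129.32 N

129 N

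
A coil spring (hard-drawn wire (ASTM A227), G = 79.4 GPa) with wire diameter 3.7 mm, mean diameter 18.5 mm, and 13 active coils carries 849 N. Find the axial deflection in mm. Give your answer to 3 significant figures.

k = Gd⁴/(8D³N_a) = (79.4×10³)(3.7⁴)/(8·18.5³·13) = 22.598 N/mm
δ = F/k = 849 / 22.598 = 37.569 mm

37.6 mm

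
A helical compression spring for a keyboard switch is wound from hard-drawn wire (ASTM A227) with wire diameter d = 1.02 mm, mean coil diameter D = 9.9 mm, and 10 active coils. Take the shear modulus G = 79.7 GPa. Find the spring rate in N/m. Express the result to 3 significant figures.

1110 N/m

k = Gd⁴/(8D³N_a) = (79.7×10³ × 1.02⁴) / (8 × 9.9³ × 10)
  = 86269.8 / 77623.9 = 1.1114 N/mm = 1111.4 N/m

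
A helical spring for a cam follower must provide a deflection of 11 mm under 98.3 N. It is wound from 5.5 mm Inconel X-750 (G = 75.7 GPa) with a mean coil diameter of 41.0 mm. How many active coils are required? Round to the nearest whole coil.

Required rate k = F/δ = 98.3/11 = 8.9364 N/mm
N_a = Gd⁴/(8D³k) = (75.7×10³ × 5.5⁴)/(8 × 41.0³ × 8.9364)
    = 6.92702e+07 / 4.92722e+06 = 14.06 → 14 coils

14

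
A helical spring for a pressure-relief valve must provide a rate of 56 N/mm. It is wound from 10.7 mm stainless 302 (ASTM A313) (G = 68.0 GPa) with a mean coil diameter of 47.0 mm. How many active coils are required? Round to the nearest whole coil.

N_a = Gd⁴/(8D³k) = (68.0×10³ × 10.7⁴)/(8 × 47.0³ × 56)
    = 8.91341e+08 / 4.65127e+07 = 19.16 → 19 coils

19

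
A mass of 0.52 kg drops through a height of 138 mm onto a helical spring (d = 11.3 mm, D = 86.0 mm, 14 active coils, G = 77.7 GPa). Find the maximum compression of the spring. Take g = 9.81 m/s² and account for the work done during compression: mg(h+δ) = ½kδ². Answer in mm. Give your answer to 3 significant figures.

9.19 mm

k = Gd⁴/(8D³N_a) = (77.7×10³)(11.3⁴)/(8·86.0³·14) = 17.784 N/mm
W = mg = 0.52 × 9.81 = 5.1012 N
½kδ² − Wδ − Wh = 0 → δ = (W + √(W² + 2kWh))/k
δ = (5.1012 + √(26.022 + 25038.2))/17.784 = (5.1012 + 158.32)/17.784 = 9.1892 mm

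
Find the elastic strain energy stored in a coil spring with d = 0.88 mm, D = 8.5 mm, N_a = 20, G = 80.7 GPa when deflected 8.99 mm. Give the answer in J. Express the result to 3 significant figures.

k = Gd⁴/(8D³N_a) = (80.7×10³)(0.88⁴)/(8·8.5³·20) = 0.49252 N/mm
U = ½kδ² = 0.5 × 0.49252 × 8.99² = 19.903 N·mm = 0.019903 J

0.0199 J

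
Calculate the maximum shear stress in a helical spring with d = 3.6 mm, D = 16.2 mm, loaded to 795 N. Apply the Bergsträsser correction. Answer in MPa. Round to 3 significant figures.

Spring index C = D/d = 16.2/3.6 = 4.5000
K_B = (4C+2)/(4C−3) = 20.000/15.000 = 1.3333
τ₀ = 8FD/(πd³) = 8·795·16.2/(π·3.6³) = 103032/146.57 = 702.93 MPa
τ_max = K·τ₀ = 1.3333 × 702.93 = 937.25 MPa

937 MPa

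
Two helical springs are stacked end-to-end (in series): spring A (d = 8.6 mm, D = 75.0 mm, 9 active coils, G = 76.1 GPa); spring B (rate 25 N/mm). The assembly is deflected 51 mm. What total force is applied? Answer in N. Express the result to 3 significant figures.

k_A = Gd⁴/(8D³N_a) = (76.1×10³)(8.6⁴)/(8·75.0³·9) = 13.704 N/mm
Series: 1/k_eq = 1/13.704 + 1/25 = 0.11297; k_eq = 8.852 N/mm
F = k_eq·δ = 8.852·51 = 451.45 N

451 N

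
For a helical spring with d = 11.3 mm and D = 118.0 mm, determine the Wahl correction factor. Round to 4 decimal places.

1.1383

C = D/d = 118.0/11.3 = 10.4425
K_W = (4C−1)/(4C−4) + 0.615/C = 40.770/37.770 + 0.0589 = 1.1383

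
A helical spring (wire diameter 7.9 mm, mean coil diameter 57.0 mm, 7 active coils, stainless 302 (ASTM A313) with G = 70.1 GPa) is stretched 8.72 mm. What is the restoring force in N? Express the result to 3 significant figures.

k = Gd⁴/(8D³N_a) = (70.1×10³)(7.9⁴)/(8·57.0³·7) = 26.328 N/mm
F = k·δ = 26.328 × 8.72 = 229.58 N

230 N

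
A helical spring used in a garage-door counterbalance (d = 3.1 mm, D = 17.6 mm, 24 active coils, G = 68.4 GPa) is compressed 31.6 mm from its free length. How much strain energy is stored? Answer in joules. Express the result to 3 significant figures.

k = Gd⁴/(8D³N_a) = (68.4×10³)(3.1⁴)/(8·17.6³·24) = 6.0348 N/mm
U = ½kδ² = 0.5 × 6.0348 × 31.6² = 3013.1 N·mm = 3.0131 J

3.01 J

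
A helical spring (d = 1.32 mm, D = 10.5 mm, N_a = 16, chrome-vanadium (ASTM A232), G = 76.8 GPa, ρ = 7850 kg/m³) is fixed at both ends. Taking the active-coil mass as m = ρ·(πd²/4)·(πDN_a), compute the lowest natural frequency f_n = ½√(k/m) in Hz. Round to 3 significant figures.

263 Hz

k = Gd⁴/(8D³N_a) = (76.8×10³)(1.32⁴)/(8·10.5³·16) = 1.5735 N/mm = 1573.5 N/m
Wire length L = πDN_a = π·10.5·16 = 527.79 mm
m = ρ·(πd²/4)·L = 7850 × 1.3685×10⁻⁶ m² × 0.52779 m = 0.0056698 kg
f_n = ½√(k/m) = 0.5·√(1573.5/0.0056698) = 0.5·√(2.7753e+05) = 263.41 Hz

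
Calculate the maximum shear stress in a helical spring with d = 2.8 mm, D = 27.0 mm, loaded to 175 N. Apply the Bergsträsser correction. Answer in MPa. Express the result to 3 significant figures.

625 MPa

Spring index C = D/d = 27.0/2.8 = 9.6429
K_B = (4C+2)/(4C−3) = 40.571/35.571 = 1.1406
τ₀ = 8FD/(πd³) = 8·175·27.0/(π·2.8³) = 37800/68.964 = 548.11 MPa
τ_max = K·τ₀ = 1.1406 × 548.11 = 625.15 MPa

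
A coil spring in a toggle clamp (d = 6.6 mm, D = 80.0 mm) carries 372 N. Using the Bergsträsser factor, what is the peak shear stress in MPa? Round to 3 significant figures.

293 MPa

Spring index C = D/d = 80.0/6.6 = 12.1212
K_B = (4C+2)/(4C−3) = 50.485/45.485 = 1.1099
τ₀ = 8FD/(πd³) = 8·372·80.0/(π·6.6³) = 238080/903.2 = 263.6 MPa
τ_max = K·τ₀ = 1.1099 × 263.6 = 292.57 MPa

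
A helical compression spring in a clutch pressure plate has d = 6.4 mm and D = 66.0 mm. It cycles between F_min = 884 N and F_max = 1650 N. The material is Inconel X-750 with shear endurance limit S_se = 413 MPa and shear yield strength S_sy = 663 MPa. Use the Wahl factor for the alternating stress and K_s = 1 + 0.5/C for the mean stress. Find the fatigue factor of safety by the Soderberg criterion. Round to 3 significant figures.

C = D/d = 66.0/6.4 = 10.3125; K_W = (4C−1)/(4C−4)+0.615/C = 1.1402; K_s = 1+0.5/C = 1.0485
F_a = (F_max−F_min)/2 = 383 N; F_m = (F_max+F_min)/2 = 1267 N
τ_a = K_W·8F_aD/(πd³) = 1.1402 × 245.55 = 279.97 MPa
τ_m = K_s·8F_mD/(πd³) = 1.0485 × 812.31 = 851.69 MPa
Soderberg: 1/n_f = τ_a/S_se + τ_m/S_sy = 279.97/413 + 851.69/663 = 0.67790 + 1.28460 = 1.9625
n_f = 1/1.9625 = 0.5096

0.510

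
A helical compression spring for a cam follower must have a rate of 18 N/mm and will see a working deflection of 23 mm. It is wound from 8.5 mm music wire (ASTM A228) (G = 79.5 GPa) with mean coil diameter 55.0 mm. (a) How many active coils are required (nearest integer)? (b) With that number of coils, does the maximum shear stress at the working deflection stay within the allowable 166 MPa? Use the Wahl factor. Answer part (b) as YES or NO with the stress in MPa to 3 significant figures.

N_a = Gd⁴/(8D³k) = (79.5×10³)(8.5⁴)/(8·55.0³·18) = 17.32 → N_a = 17
Actual rate k = Gd⁴/(8D³·17) = 18.341 N/mm
Working load F = kδ = 18.341·23 = 421.84 N
C = 55.0/8.5 = 6.4706; K_W = (4C−1)/(4C−4)+0.615/C = 1.2321
τ_max = K_W·8FD/(πd³) = 1.2321·96.203 = 118.54 MPa
τ_max ≤ 166 MPa → acceptable

(a) 17 coils; (b) YES, τ_max = 119 MPa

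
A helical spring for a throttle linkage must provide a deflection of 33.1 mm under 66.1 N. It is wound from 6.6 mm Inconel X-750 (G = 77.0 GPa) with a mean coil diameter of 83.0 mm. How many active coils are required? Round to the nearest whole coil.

16

Required rate k = F/δ = 66.1/33.1 = 1.997 N/mm
N_a = Gd⁴/(8D³k) = (77.0×10³ × 6.6⁴)/(8 × 83.0³ × 1.997)
    = 1.46105e+08 / 9.13477e+06 = 15.99 → 16 coils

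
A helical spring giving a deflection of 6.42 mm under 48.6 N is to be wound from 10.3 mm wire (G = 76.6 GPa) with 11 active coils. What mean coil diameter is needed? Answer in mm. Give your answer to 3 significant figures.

Required rate k = F/δ = 48.6/6.42 = 7.5701 N/mm
D = (Gd⁴/(8N_a·k))^(1/3) = (76.6×10³·10.3⁴/(8·11·7.5701))^(1/3)
  = (1.29418e+06)^(1/3) = 108.9761 mm

109 mm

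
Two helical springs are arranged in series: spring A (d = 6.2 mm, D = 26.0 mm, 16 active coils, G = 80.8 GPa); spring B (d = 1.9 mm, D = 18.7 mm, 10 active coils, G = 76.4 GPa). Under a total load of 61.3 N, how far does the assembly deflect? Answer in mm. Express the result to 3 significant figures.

k_A = Gd⁴/(8D³N_a) = (80.8×10³)(6.2⁴)/(8·26.0³·16) = 53.07 N/mm
k_B = Gd⁴/(8D³N_a) = (76.4×10³)(1.9⁴)/(8·18.7³·10) = 1.9032 N/mm
Series: 1/k_eq = 1/53.07 + 1/1.9032 = 0.54426; k_eq = 1.8373 N/mm
δ = F/k_eq = 61.3/1.8373 = 33.363 mm

33.4 mm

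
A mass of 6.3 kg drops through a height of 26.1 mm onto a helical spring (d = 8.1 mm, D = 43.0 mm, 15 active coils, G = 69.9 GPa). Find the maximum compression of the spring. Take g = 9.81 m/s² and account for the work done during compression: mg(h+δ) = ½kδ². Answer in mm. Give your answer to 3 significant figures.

12.3 mm

k = Gd⁴/(8D³N_a) = (69.9×10³)(8.1⁴)/(8·43.0³·15) = 31.538 N/mm
W = mg = 6.3 × 9.81 = 61.803 N
½kδ² − Wδ − Wh = 0 → δ = (W + √(W² + 2kWh))/k
δ = (61.803 + √(3819.6 + 101744))/31.538 = (61.803 + 324.91)/31.538 = 12.262 mm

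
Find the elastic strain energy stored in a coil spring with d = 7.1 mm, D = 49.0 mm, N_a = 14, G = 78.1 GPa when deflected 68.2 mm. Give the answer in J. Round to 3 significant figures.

35.0 J

k = Gd⁴/(8D³N_a) = (78.1×10³)(7.1⁴)/(8·49.0³·14) = 15.062 N/mm
U = ½kδ² = 0.5 × 15.062 × 68.2² = 35028 N·mm = 35.028 J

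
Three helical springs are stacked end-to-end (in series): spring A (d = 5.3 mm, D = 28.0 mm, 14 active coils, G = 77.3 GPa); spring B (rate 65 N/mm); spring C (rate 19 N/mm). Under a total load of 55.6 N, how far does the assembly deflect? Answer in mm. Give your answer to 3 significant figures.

6.02 mm

k_A = Gd⁴/(8D³N_a) = (77.3×10³)(5.3⁴)/(8·28.0³·14) = 24.808 N/mm
Series: 1/k_eq = 1/24.808 + 1/65 + 1/19 = 0.10833; k_eq = 9.2314 N/mm
δ = F/k_eq = 55.6/9.2314 = 6.0229 mm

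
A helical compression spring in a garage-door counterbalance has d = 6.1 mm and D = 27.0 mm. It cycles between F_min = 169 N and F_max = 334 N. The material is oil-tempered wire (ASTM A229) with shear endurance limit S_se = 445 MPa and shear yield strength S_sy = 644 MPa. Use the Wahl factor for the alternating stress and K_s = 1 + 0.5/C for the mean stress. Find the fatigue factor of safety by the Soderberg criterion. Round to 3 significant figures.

4.81

C = D/d = 27.0/6.1 = 4.4262; K_W = (4C−1)/(4C−4)+0.615/C = 1.3578; K_s = 1+0.5/C = 1.1130
F_a = (F_max−F_min)/2 = 82.5 N; F_m = (F_max+F_min)/2 = 251.5 N
τ_a = K_W·8F_aD/(πd³) = 1.3578 × 24.99 = 33.933 MPa
τ_m = K_s·8F_mD/(πd³) = 1.1130 × 76.182 = 84.788 MPa
Soderberg: 1/n_f = τ_a/S_se + τ_m/S_sy = 33.933/445 + 84.788/644 = 0.07625 + 0.13166 = 0.20791
n_f = 1/0.20791 = 4.81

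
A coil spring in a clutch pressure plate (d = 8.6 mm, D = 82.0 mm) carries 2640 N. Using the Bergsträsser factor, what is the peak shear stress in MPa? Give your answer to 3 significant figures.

Spring index C = D/d = 82.0/8.6 = 9.5349
K_B = (4C+2)/(4C−3) = 40.140/35.140 = 1.1423
τ₀ = 8FD/(πd³) = 8·2640·82.0/(π·8.6³) = 1.73184e+06/1998.2 = 866.69 MPa
τ_max = K·τ₀ = 1.1423 × 866.69 = 990.01 MPa

990 MPa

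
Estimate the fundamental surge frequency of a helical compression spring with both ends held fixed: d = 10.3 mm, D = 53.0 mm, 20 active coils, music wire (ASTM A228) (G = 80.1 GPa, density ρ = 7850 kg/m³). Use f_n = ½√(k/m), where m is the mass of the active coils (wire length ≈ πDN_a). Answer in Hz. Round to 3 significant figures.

65.9 Hz

k = Gd⁴/(8D³N_a) = (80.1×10³)(10.3⁴)/(8·53.0³·20) = 37.847 N/mm = 37847 N/m
Wire length L = πDN_a = π·53.0·20 = 3330.1 mm
m = ρ·(πd²/4)·L = 7850 × 83.323×10⁻⁶ m² × 3.3301 m = 2.1782 kg
f_n = ½√(k/m) = 0.5·√(37847/2.1782) = 0.5·√(17376) = 65.909 Hz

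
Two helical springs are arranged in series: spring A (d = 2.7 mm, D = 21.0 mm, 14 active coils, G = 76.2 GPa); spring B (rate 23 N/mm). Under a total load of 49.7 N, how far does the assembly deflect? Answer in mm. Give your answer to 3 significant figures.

14.9 mm

k_A = Gd⁴/(8D³N_a) = (76.2×10³)(2.7⁴)/(8·21.0³·14) = 3.9042 N/mm
Series: 1/k_eq = 1/3.9042 + 1/23 = 0.29961; k_eq = 3.3377 N/mm
δ = F/k_eq = 49.7/3.3377 = 14.891 mm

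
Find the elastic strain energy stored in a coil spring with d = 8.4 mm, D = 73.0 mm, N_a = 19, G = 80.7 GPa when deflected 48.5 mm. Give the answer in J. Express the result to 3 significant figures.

7.99 J

k = Gd⁴/(8D³N_a) = (80.7×10³)(8.4⁴)/(8·73.0³·19) = 6.7948 N/mm
U = ½kδ² = 0.5 × 6.7948 × 48.5² = 7991.6 N·mm = 7.9916 J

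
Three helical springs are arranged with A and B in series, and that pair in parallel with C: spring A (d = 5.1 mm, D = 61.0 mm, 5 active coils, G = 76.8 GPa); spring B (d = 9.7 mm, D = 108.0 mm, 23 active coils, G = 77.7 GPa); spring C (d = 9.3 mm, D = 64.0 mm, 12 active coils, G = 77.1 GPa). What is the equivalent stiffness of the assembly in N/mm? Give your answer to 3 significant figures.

24.9 N/mm

k_A = Gd⁴/(8D³N_a) = (76.8×10³)(5.1⁴)/(8·61.0³·5) = 5.7226 N/mm
k_B = Gd⁴/(8D³N_a) = (77.7×10³)(9.7⁴)/(8·108.0³·23) = 2.9677 N/mm
k_C = Gd⁴/(8D³N_a) = (77.1×10³)(9.3⁴)/(8·64.0³·12) = 22.918 N/mm
Springs A,B series: k_AB = 1/(1/5.7226+1/2.9677) = 1.9542 N/mm; parallel with C: k_eq = 1.9542+22.918 = 24.872 N/mm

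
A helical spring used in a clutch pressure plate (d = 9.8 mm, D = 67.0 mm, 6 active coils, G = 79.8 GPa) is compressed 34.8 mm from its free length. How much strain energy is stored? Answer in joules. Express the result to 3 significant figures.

30.9 J

k = Gd⁴/(8D³N_a) = (79.8×10³)(9.8⁴)/(8·67.0³·6) = 50.985 N/mm
U = ½kδ² = 0.5 × 50.985 × 34.8² = 30872 N·mm = 30.872 J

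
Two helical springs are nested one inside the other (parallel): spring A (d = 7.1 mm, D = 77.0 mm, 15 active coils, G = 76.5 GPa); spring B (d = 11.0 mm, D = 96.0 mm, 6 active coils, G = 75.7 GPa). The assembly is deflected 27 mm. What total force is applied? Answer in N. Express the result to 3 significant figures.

800 N

k_A = Gd⁴/(8D³N_a) = (76.5×10³)(7.1⁴)/(8·77.0³·15) = 3.5485 N/mm
k_B = Gd⁴/(8D³N_a) = (75.7×10³)(11.0⁴)/(8·96.0³·6) = 26.098 N/mm
Parallel: k_eq = 3.5485 + 26.098 = 29.647 N/mm
F = k_eq·δ = 29.647·27 = 800.46 N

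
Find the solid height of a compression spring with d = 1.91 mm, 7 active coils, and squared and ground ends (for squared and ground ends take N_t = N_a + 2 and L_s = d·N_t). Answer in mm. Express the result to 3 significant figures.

squared and ground ends: N_t = N_a + 2 = 7 + 2 = 9
L_s = d·N_t = 1.91 × 9 = 17.19 mm

17.2 mm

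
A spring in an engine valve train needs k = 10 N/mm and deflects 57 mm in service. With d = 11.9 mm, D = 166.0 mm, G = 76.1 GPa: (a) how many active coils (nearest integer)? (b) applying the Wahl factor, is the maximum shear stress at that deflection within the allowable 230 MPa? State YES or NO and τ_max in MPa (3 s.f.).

N_a = Gd⁴/(8D³k) = (76.1×10³)(11.9⁴)/(8·166.0³·10) = 4.17 → N_a = 4
Actual rate k = Gd⁴/(8D³·4) = 10.426 N/mm
Working load F = kδ = 10.426·57 = 594.26 N
C = 166.0/11.9 = 13.9496; K_W = (4C−1)/(4C−4)+0.615/C = 1.1020
τ_max = K_W·8FD/(πd³) = 1.1020·149.07 = 164.27 MPa
τ_max ≤ 230 MPa → acceptable

(a) 4 coils; (b) YES, τ_max = 164 MPa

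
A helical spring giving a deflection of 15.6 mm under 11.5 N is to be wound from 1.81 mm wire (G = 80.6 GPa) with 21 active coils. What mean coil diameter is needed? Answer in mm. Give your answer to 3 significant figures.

19.1 mm

Required rate k = F/δ = 11.5/15.6 = 0.73718 N/mm
D = (Gd⁴/(8N_a·k))^(1/3) = (80.6×10³·1.81⁴/(8·21·0.73718))^(1/3)
  = (6985.01)^(1/3) = 19.1156 mm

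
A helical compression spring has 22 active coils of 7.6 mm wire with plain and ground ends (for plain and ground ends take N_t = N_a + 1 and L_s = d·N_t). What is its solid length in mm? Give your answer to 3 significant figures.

175 mm

plain and ground ends: N_t = N_a + 1 = 22 + 1 = 23
L_s = d·N_t = 7.6 × 23 = 174.8 mm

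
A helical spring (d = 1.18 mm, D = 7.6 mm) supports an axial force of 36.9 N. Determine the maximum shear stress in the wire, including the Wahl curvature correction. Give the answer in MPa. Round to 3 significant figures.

536 MPa

Spring index C = D/d = 7.6/1.18 = 6.4407
K_W = (4C−1)/(4C−4) + 0.615/C = 24.763/21.763 + 0.0955 = 1.2333
τ₀ = 8FD/(πd³) = 8·36.9·7.6/(π·1.18³) = 2243.52/5.1617 = 434.64 MPa
τ_max = K·τ₀ = 1.2333 × 434.64 = 536.06 MPa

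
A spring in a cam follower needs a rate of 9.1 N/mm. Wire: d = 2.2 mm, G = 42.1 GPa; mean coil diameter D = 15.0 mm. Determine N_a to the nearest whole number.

4

N_a = Gd⁴/(8D³k) = (42.1×10³ × 2.2⁴)/(8 × 15.0³ × 9.1)
    = 986218 / 245700 = 4.014 → 4 coils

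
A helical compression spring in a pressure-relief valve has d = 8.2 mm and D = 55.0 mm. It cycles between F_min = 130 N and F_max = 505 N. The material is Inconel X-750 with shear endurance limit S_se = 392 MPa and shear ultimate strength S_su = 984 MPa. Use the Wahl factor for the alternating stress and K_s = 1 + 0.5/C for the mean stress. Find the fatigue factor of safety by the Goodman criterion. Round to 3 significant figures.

C = D/d = 55.0/8.2 = 6.7073; K_W = (4C−1)/(4C−4)+0.615/C = 1.2231; K_s = 1+0.5/C = 1.0745
F_a = (F_max−F_min)/2 = 187.5 N; F_m = (F_max+F_min)/2 = 317.5 N
τ_a = K_W·8F_aD/(πd³) = 1.2231 × 47.628 = 58.254 MPa
τ_m = K_s·8F_mD/(πd³) = 1.0745 × 80.65 = 86.662 MPa
Goodman: 1/n_f = τ_a/S_se + τ_m/S_su = 58.254/392 + 86.662/984 = 0.14861 + 0.08807 = 0.23668
n_f = 1/0.23668 = 4.225

4.23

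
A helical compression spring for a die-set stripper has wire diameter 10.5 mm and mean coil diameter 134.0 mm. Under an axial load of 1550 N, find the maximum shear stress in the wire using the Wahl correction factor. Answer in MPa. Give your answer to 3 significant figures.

Spring index C = D/d = 134.0/10.5 = 12.7619
K_W = (4C−1)/(4C−4) + 0.615/C = 50.048/47.048 + 0.0482 = 1.1120
τ₀ = 8FD/(πd³) = 8·1550·134.0/(π·10.5³) = 1.6616e+06/3636.8 = 456.89 MPa
τ_max = K·τ₀ = 1.1120 × 456.89 = 508.04 MPa

508 MPa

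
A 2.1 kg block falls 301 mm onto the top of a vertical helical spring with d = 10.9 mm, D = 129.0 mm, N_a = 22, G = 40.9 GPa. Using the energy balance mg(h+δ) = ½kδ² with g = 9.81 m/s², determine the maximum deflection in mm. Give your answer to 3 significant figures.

k = Gd⁴/(8D³N_a) = (40.9×10³)(10.9⁴)/(8·129.0³·22) = 1.5281 N/mm
W = mg = 2.1 × 9.81 = 20.601 N
½kδ² − Wδ − Wh = 0 → δ = (W + √(W² + 2kWh))/k
δ = (20.601 + √(424.4 + 18951))/1.5281 = (20.601 + 139.2)/1.5281 = 104.57 mm

105 mm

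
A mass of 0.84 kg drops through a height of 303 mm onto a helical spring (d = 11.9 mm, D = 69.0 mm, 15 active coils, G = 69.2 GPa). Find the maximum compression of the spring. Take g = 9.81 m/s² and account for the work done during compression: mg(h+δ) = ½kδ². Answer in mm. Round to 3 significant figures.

12.1 mm

k = Gd⁴/(8D³N_a) = (69.2×10³)(11.9⁴)/(8·69.0³·15) = 35.202 N/mm
W = mg = 0.84 × 9.81 = 8.2404 N
½kδ² − Wδ − Wh = 0 → δ = (W + √(W² + 2kWh))/k
δ = (8.2404 + √(67.904 + 175787))/35.202 = (8.2404 + 419.35)/35.202 = 12.147 mm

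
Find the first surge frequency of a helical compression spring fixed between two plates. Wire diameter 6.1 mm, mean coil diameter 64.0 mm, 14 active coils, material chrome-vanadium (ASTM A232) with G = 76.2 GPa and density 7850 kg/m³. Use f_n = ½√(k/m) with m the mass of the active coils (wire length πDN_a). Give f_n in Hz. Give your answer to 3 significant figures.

37.3 Hz

k = Gd⁴/(8D³N_a) = (76.2×10³)(6.1⁴)/(8·64.0³·14) = 3.5935 N/mm = 3593.5 N/m
Wire length L = πDN_a = π·64.0·14 = 2814.9 mm
m = ρ·(πd²/4)·L = 7850 × 29.225×10⁻⁶ m² × 2.8149 m = 0.64577 kg
f_n = ½√(k/m) = 0.5·√(3593.5/0.64577) = 0.5·√(5564.7) = 37.298 Hz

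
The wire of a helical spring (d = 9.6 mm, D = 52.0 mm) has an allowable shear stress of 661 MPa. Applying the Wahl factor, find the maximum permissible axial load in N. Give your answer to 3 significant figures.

3440 N

C = D/d = 52.0/9.6 = 5.4167
K_W = (4C−1)/(4C−4) + 0.615/C = 20.667/17.667 + 0.1135 = 1.2833
τ_max = K·8FD/(πd³) → F_max = τ_allow·πd³/(8DK)
F_max = 661·π·9.6³/(8·52.0·1.2833) = 1.8372e+06/533.87 = 3441.3 N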